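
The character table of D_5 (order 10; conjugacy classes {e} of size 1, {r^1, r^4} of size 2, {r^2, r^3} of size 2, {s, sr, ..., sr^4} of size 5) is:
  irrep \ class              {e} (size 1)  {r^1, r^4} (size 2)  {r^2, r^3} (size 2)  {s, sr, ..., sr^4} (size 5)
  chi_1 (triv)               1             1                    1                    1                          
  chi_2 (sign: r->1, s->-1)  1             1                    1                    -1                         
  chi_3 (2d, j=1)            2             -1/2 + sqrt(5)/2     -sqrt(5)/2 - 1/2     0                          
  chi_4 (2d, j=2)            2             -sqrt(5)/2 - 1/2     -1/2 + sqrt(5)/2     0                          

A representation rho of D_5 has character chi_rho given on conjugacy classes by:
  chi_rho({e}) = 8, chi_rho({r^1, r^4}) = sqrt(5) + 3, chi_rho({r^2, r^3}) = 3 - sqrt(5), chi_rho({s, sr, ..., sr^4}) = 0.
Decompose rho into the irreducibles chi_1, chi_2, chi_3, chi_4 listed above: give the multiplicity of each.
Multiplicities: chi_1: 2, chi_2: 2, chi_3: 2, chi_4: 0.

Reasoning: Use <chi_rho, chi> = (1/|G|) sum_C |C| * chi_rho(C) * conj(chi(C)) with |G| = 10 for each irreducible chi in the table:
  <chi_rho, chi_1> = (1/10)[1*(8)*conj(1) + 2*(sqrt(5) + 3)*conj(1) + 2*(3 - sqrt(5))*conj(1) + 5*(0)*conj(1)]
      = (1/10)[(8) + (2*sqrt(5) + 6) + (6 - 2*sqrt(5)) + (0)] = 20/10 = 2
  <chi_rho, chi_2> = (1/10)[1*(8)*conj(1) + 2*(sqrt(5) + 3)*conj(1) + 2*(3 - sqrt(5))*conj(1) + 5*(0)*conj(-1)]
      = (1/10)[(8) + (2*sqrt(5) + 6) + (6 - 2*sqrt(5)) + (0)] = 20/10 = 2
  <chi_rho, chi_3> = (1/10)[1*(8)*conj(2) + 2*(sqrt(5) + 3)*conj(-1/2 + sqrt(5)/2) + 2*(3 - sqrt(5))*conj(-sqrt(5)/2 - 1/2) + 5*(0)*conj(0)]
      = (1/10)[(16) + (2 + 2*sqrt(5)) + (2 - 2*sqrt(5)) + (0)] = 20/10 = 2
  <chi_rho, chi_4> = (1/10)[1*(8)*conj(2) + 2*(sqrt(5) + 3)*conj(-sqrt(5)/2 - 1/2) + 2*(3 - sqrt(5))*conj(-1/2 + sqrt(5)/2) + 5*(0)*conj(0)]
      = (1/10)[(16) + (-4*sqrt(5) - 8) + (-8 + 4*sqrt(5)) + (0)] = 0/10 = 0
Dimension check: dim(rho) = sum (mult * dim) = 2*1 + 2*1 + 2*2 + 0*2 = 8 = chi_rho(e) = 8.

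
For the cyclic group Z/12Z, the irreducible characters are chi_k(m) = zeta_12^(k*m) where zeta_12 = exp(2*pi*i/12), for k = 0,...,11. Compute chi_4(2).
chi_4(2) = zeta_12^8 = exp(-2*I*pi/3)

Explanation: chi_4(2) = zeta_12^(4*2) = zeta_12^8. Since zeta_12^12 = 1, this equals zeta_12^8 = exp(2*pi*i*8/12) = exp(-2*I*pi/3).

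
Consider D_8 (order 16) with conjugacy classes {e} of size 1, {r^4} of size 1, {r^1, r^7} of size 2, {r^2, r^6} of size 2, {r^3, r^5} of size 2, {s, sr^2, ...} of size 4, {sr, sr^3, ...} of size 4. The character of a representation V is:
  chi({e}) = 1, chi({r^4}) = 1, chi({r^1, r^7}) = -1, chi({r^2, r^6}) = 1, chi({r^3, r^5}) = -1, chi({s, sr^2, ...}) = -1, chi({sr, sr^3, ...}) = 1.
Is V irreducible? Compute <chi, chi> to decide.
Irreducible: <chi, chi> = 1.

Solution. <chi, chi> = (1/|G|) sum_C |C| * |chi(C)|^2 = (1/16)[1*|1|^2 + 1*|1|^2 + 2*|-1|^2 + 2*|1|^2 + 2*|-1|^2 + 4*|-1|^2 + 4*|1|^2]
  = (1/16)[(1) + (1) + (2) + (2) + (2) + (4) + (4)] = 16/16 = 1.
A character is irreducible iff <chi, chi> = 1, so this representation is irreducible.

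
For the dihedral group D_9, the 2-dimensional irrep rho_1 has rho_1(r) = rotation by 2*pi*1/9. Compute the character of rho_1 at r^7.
chi_{rho_1}(r^7) = 2*cos(2*pi*1*7/9) = 2*cos(4*pi/9)

Working: rho_1(r^7) is rotation by angle 2*pi*1*7/9, whose trace is 2*cos(2*pi*1*7/9) = 2*cos(4*pi/9).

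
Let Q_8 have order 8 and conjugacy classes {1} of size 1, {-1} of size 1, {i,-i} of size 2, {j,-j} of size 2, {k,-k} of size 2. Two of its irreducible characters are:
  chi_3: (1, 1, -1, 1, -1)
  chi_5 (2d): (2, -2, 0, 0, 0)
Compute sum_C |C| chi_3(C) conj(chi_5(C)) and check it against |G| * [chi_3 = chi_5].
Sum = 0; so <chi_3, chi_5> = 0 (distinct irreducibles are orthogonal).

Details: Compute term by term over conjugacy classes (|C| * chi_3(C) * conj(chi_5(C))):
  1*(1)*conj(2) + 1*(1)*conj(-2) + 2*(-1)*conj(0) + 2*(1)*conj(0) + 2*(-1)*conj(0)
  = (2) + (-2) + (0) + (0) + (0)
  = 0.
Dividing by |G| = 8 gives 0/8 = 0, matching the row-orthogonality relation <chi_3, chi_5> = [chi_3 = chi_5].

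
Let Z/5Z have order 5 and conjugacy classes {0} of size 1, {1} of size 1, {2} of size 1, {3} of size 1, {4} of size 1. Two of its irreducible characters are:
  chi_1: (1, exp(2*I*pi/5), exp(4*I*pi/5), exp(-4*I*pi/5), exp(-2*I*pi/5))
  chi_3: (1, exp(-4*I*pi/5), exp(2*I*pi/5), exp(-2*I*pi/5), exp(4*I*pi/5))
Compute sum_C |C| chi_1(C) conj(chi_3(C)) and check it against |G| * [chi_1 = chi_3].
Sum = 0; so <chi_1, chi_3> = 0 (distinct irreducibles are orthogonal).

Argument: Compute term by term over conjugacy classes (|C| * chi_1(C) * conj(chi_3(C))):
  1*(1)*conj(1) + 1*(exp(2*I*pi/5))*conj(exp(-4*I*pi/5)) + 1*(exp(4*I*pi/5))*conj(exp(2*I*pi/5)) + 1*(exp(-4*I*pi/5))*conj(exp(-2*I*pi/5)) + 1*(exp(-2*I*pi/5))*conj(exp(4*I*pi/5))
  = (1) + (exp(-4*I*pi/5)) + (exp(2*I*pi/5)) + (exp(-2*I*pi/5)) + (exp(4*I*pi/5))
  = 0.
(Exp terms are combined using exp(i*s)*conj(exp(i*t)) = exp(i*(s-t)), and sums of them are collapsed using the identity that for every m > 1 the m distinct m-th roots of unity sum to 0, e.g. 1 + exp(2*I*pi/3) + exp(-2*I*pi/3) = 0.)
Dividing by |G| = 5 gives 0/5 = 0, matching the row-orthogonality relation <chi_1, chi_3> = [chi_1 = chi_3].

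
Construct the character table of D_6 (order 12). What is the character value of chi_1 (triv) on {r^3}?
Conjugacy classes: {e} of size 1, {r^3} of size 1, {r^1, r^5} of size 2, {r^2, r^4} of size 2, {s, sr^2, ...} of size 3, {sr, sr^3, ...} of size 3.
Character table:
  irrep \ class              {e} (size 1)  {r^3} (size 1)  {r^1, r^5} (size 2)  {r^2, r^4} (size 2)  {s, sr^2, ...} (size 3)  {sr, sr^3, ...} (size 3)
  chi_1 (triv)               1             1               1                    1                    1                        1                       
  chi_2 (sign: r->1, s->-1)  1             1               1                    1                    -1                       -1                      
  chi_3 (r->-1, s->1)        1             -1              -1                   1                    1                        -1                      
  chi_4 (r->-1, s->-1)       1             -1              -1                   1                    -1                       1                       
  chi_5 (2d, j=1)            2             -2              1                    -1                   0                        0                       
  chi_6 (2d, j=2)            2             2               -1                   -1                   0                        0                       

Spot check: chi_1 (triv) on {r^3} = 1.

Working: D_6 has order 2*6 = 12 with 6 conjugacy classes, hence 6 irreducibles. Sum of squared dims 1 + 1 + 1 + 1 + 4 + 4 = 12 = |G|. Linear characters come from the abelianisation; the 2-dimensional irreps have character r^k -> 2*cos(2*pi*j*k/6), reflections -> 0.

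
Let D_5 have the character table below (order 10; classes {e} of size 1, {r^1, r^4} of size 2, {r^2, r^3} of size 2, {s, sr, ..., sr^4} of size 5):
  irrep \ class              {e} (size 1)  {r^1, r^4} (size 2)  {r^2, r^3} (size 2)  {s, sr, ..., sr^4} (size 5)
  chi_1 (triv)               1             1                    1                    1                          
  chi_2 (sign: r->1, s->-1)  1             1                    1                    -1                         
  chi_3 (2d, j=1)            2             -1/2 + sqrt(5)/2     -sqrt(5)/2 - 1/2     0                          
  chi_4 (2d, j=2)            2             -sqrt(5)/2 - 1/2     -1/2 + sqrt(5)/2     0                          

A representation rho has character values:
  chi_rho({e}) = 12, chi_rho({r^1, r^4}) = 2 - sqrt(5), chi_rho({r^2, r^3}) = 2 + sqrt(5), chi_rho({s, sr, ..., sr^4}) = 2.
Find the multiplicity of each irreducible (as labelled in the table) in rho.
Multiplicities: chi_1: 3, chi_2: 1, chi_3: 1, chi_4: 3.

Proof sketch: Use <chi_rho, chi> = (1/|G|) sum_C |C| * chi_rho(C) * conj(chi(C)) with |G| = 10 for each irreducible chi in the table:
  <chi_rho, chi_1> = (1/10)[1*(12)*conj(1) + 2*(2 - sqrt(5))*conj(1) + 2*(2 + sqrt(5))*conj(1) + 5*(2)*conj(1)]
      = (1/10)[(12) + (4 - 2*sqrt(5)) + (4 + 2*sqrt(5)) + (10)] = 30/10 = 3
  <chi_rho, chi_2> = (1/10)[1*(12)*conj(1) + 2*(2 - sqrt(5))*conj(1) + 2*(2 + sqrt(5))*conj(1) + 5*(2)*conj(-1)]
      = (1/10)[(12) + (4 - 2*sqrt(5)) + (4 + 2*sqrt(5)) + (-10)] = 10/10 = 1
  <chi_rho, chi_3> = (1/10)[1*(12)*conj(2) + 2*(2 - sqrt(5))*conj(-1/2 + sqrt(5)/2) + 2*(2 + sqrt(5))*conj(-sqrt(5)/2 - 1/2) + 5*(2)*conj(0)]
      = (1/10)[(24) + (-7 + 3*sqrt(5)) + (-7 - 3*sqrt(5)) + (0)] = 10/10 = 1
  <chi_rho, chi_4> = (1/10)[1*(12)*conj(2) + 2*(2 - sqrt(5))*conj(-sqrt(5)/2 - 1/2) + 2*(2 + sqrt(5))*conj(-1/2 + sqrt(5)/2) + 5*(2)*conj(0)]
      = (1/10)[(24) + (3 - sqrt(5)) + (sqrt(5) + 3) + (0)] = 30/10 = 3
Dimension check: dim(rho) = sum (mult * dim) = 3*1 + 1*1 + 1*2 + 3*2 = 12 = chi_rho(e) = 12.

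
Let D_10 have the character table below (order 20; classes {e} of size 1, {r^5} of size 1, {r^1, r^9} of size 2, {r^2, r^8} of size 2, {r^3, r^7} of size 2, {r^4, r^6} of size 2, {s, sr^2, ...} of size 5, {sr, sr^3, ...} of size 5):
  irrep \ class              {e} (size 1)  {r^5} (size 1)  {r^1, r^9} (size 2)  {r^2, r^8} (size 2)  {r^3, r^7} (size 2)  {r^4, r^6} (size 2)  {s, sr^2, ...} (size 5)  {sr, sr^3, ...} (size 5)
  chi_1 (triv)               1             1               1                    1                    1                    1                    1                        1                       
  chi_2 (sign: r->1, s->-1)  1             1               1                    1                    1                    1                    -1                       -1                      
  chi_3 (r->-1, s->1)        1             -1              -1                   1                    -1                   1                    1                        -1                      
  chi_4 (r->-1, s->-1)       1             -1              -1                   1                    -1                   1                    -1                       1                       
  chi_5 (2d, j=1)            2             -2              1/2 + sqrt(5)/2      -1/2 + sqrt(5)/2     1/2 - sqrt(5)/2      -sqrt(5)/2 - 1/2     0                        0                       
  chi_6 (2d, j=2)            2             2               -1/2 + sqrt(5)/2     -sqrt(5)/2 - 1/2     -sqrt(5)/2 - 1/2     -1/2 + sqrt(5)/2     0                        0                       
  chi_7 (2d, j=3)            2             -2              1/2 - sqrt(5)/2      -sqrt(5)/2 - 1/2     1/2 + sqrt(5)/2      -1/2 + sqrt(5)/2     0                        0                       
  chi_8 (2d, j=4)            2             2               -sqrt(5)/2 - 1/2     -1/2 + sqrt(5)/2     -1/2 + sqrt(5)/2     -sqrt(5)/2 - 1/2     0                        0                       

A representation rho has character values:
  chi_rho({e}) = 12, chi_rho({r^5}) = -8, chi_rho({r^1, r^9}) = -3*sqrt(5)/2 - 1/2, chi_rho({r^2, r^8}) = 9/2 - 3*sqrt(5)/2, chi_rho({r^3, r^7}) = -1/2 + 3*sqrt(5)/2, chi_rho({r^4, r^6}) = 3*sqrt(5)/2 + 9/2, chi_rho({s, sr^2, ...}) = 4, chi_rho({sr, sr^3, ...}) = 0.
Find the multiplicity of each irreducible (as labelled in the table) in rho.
Multiplicities: chi_1: 2, chi_2: 0, chi_3: 3, chi_4: 1, chi_5: 0, chi_6: 0, chi_7: 3, chi_8: 0.

Working: Use <chi_rho, chi> = (1/|G|) sum_C |C| * chi_rho(C) * conj(chi(C)) with |G| = 20 for each irreducible chi in the table:
  <chi_rho, chi_1> = (1/20)[1*(12)*conj(1) + 1*(-8)*conj(1) + 2*(-3*sqrt(5)/2 - 1/2)*conj(1) + 2*(9/2 - 3*sqrt(5)/2)*conj(1) + 2*(-1/2 + 3*sqrt(5)/2)*conj(1) + 2*(3*sqrt(5)/2 + 9/2)*conj(1) + 5*(4)*conj(1) + 5*(0)*conj(1)]
      = (1/20)[(12) + (-8) + (-3*sqrt(5) - 1) + (9 - 3*sqrt(5)) + (-1 + 3*sqrt(5)) + (3*sqrt(5) + 9) + (20) + (0)] = 40/20 = 2
  <chi_rho, chi_2> = (1/20)[1*(12)*conj(1) + 1*(-8)*conj(1) + 2*(-3*sqrt(5)/2 - 1/2)*conj(1) + 2*(9/2 - 3*sqrt(5)/2)*conj(1) + 2*(-1/2 + 3*sqrt(5)/2)*conj(1) + 2*(3*sqrt(5)/2 + 9/2)*conj(1) + 5*(4)*conj(-1) + 5*(0)*conj(-1)]
      = (1/20)[(12) + (-8) + (-3*sqrt(5) - 1) + (9 - 3*sqrt(5)) + (-1 + 3*sqrt(5)) + (3*sqrt(5) + 9) + (-20) + (0)] = 0/20 = 0
  <chi_rho, chi_3> = (1/20)[1*(12)*conj(1) + 1*(-8)*conj(-1) + 2*(-3*sqrt(5)/2 - 1/2)*conj(-1) + 2*(9/2 - 3*sqrt(5)/2)*conj(1) + 2*(-1/2 + 3*sqrt(5)/2)*conj(-1) + 2*(3*sqrt(5)/2 + 9/2)*conj(1) + 5*(4)*conj(1) + 5*(0)*conj(-1)]
      = (1/20)[(12) + (8) + (1 + 3*sqrt(5)) + (9 - 3*sqrt(5)) + (1 - 3*sqrt(5)) + (3*sqrt(5) + 9) + (20) + (0)] = 60/20 = 3
  <chi_rho, chi_4> = (1/20)[1*(12)*conj(1) + 1*(-8)*conj(-1) + 2*(-3*sqrt(5)/2 - 1/2)*conj(-1) + 2*(9/2 - 3*sqrt(5)/2)*conj(1) + 2*(-1/2 + 3*sqrt(5)/2)*conj(-1) + 2*(3*sqrt(5)/2 + 9/2)*conj(1) + 5*(4)*conj(-1) + 5*(0)*conj(1)]
      = (1/20)[(12) + (8) + (1 + 3*sqrt(5)) + (9 - 3*sqrt(5)) + (1 - 3*sqrt(5)) + (3*sqrt(5) + 9) + (-20) + (0)] = 20/20 = 1
  <chi_rho, chi_5> = (1/20)[1*(12)*conj(2) + 1*(-8)*conj(-2) + 2*(-3*sqrt(5)/2 - 1/2)*conj(1/2 + sqrt(5)/2) + 2*(9/2 - 3*sqrt(5)/2)*conj(-1/2 + sqrt(5)/2) + 2*(-1/2 + 3*sqrt(5)/2)*conj(1/2 - sqrt(5)/2) + 2*(3*sqrt(5)/2 + 9/2)*conj(-sqrt(5)/2 - 1/2) + 5*(4)*conj(0) + 5*(0)*conj(0)]
      = (1/20)[(24) + (16) + (-8 - 2*sqrt(5)) + (-12 + 6*sqrt(5)) + (-8 + 2*sqrt(5)) + (-6*sqrt(5) - 12) + (0) + (0)] = 0/20 = 0
  <chi_rho, chi_6> = (1/20)[1*(12)*conj(2) + 1*(-8)*conj(2) + 2*(-3*sqrt(5)/2 - 1/2)*conj(-1/2 + sqrt(5)/2) + 2*(9/2 - 3*sqrt(5)/2)*conj(-sqrt(5)/2 - 1/2) + 2*(-1/2 + 3*sqrt(5)/2)*conj(-sqrt(5)/2 - 1/2) + 2*(3*sqrt(5)/2 + 9/2)*conj(-1/2 + sqrt(5)/2) + 5*(4)*conj(0) + 5*(0)*conj(0)]
      = (1/20)[(24) + (-16) + (-7 + sqrt(5)) + (3 - 3*sqrt(5)) + (-7 - sqrt(5)) + (3 + 3*sqrt(5)) + (0) + (0)] = 0/20 = 0
  <chi_rho, chi_7> = (1/20)[1*(12)*conj(2) + 1*(-8)*conj(-2) + 2*(-3*sqrt(5)/2 - 1/2)*conj(1/2 - sqrt(5)/2) + 2*(9/2 - 3*sqrt(5)/2)*conj(-sqrt(5)/2 - 1/2) + 2*(-1/2 + 3*sqrt(5)/2)*conj(1/2 + sqrt(5)/2) + 2*(3*sqrt(5)/2 + 9/2)*conj(-1/2 + sqrt(5)/2) + 5*(4)*conj(0) + 5*(0)*conj(0)]
      = (1/20)[(24) + (16) + (7 - sqrt(5)) + (3 - 3*sqrt(5)) + (sqrt(5) + 7) + (3 + 3*sqrt(5)) + (0) + (0)] = 60/20 = 3
  <chi_rho, chi_8> = (1/20)[1*(12)*conj(2) + 1*(-8)*conj(2) + 2*(-3*sqrt(5)/2 - 1/2)*conj(-sqrt(5)/2 - 1/2) + 2*(9/2 - 3*sqrt(5)/2)*conj(-1/2 + sqrt(5)/2) + 2*(-1/2 + 3*sqrt(5)/2)*conj(-1/2 + sqrt(5)/2) + 2*(3*sqrt(5)/2 + 9/2)*conj(-sqrt(5)/2 - 1/2) + 5*(4)*conj(0) + 5*(0)*conj(0)]
      = (1/20)[(24) + (-16) + (2*sqrt(5) + 8) + (-12 + 6*sqrt(5)) + (8 - 2*sqrt(5)) + (-6*sqrt(5) - 12) + (0) + (0)] = 0/20 = 0
Dimension check: dim(rho) = sum (mult * dim) = 2*1 + 0*1 + 3*1 + 1*1 + 0*2 + 0*2 + 3*2 + 0*2 = 12 = chi_rho(e) = 12.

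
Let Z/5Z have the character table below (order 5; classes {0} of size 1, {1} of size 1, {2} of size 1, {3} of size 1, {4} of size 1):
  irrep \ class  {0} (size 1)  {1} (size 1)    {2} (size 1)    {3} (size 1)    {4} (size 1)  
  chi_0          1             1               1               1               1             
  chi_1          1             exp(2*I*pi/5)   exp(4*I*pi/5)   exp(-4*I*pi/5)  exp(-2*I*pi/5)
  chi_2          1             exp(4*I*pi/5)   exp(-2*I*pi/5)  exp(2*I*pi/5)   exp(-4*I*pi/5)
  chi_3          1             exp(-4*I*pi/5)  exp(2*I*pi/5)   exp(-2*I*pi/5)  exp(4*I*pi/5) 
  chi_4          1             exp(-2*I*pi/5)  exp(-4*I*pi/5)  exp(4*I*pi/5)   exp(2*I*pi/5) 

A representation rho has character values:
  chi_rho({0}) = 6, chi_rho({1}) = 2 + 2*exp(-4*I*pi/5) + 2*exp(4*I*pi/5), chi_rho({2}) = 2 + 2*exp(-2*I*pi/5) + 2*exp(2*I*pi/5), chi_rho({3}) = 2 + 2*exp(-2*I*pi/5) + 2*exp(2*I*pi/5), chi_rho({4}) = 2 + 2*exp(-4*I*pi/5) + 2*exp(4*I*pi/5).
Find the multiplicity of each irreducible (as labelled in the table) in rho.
Multiplicities: chi_0: 2, chi_1: 0, chi_2: 2, chi_3: 2, chi_4: 0.

Details: Use <chi_rho, chi> = (1/|G|) sum_C |C| * chi_rho(C) * conj(chi(C)) with |G| = 5 for each irreducible chi in the table:
  <chi_rho, chi_0> = (1/5)[1*(6)*conj(1) + 1*(2 + 2*exp(-4*I*pi/5) + 2*exp(4*I*pi/5))*conj(1) + 1*(2 + 2*exp(-2*I*pi/5) + 2*exp(2*I*pi/5))*conj(1) + 1*(2 + 2*exp(-2*I*pi/5) + 2*exp(2*I*pi/5))*conj(1) + 1*(2 + 2*exp(-4*I*pi/5) + 2*exp(4*I*pi/5))*conj(1)]
      = (1/5)[(6) + (2 + 2*exp(-4*I*pi/5) + 2*exp(4*I*pi/5)) + (2 + 2*exp(-2*I*pi/5) + 2*exp(2*I*pi/5)) + (2 + 2*exp(-2*I*pi/5) + 2*exp(2*I*pi/5)) + (2 + 2*exp(-4*I*pi/5) + 2*exp(4*I*pi/5))] = 10/5 = 2
  <chi_rho, chi_1> = (1/5)[1*(6)*conj(1) + 1*(2 + 2*exp(-4*I*pi/5) + 2*exp(4*I*pi/5))*conj(exp(2*I*pi/5)) + 1*(2 + 2*exp(-2*I*pi/5) + 2*exp(2*I*pi/5))*conj(exp(4*I*pi/5)) + 1*(2 + 2*exp(-2*I*pi/5) + 2*exp(2*I*pi/5))*conj(exp(-4*I*pi/5)) + 1*(2 + 2*exp(-4*I*pi/5) + 2*exp(4*I*pi/5))*conj(exp(-2*I*pi/5))]
      = (1/5)[(6) + (2*exp(-2*I*pi/5) + 2*exp(4*I*pi/5) + 2*exp(2*I*pi/5)) + (2*exp(-2*I*pi/5) + 2*exp(-4*I*pi/5) + 2*exp(4*I*pi/5)) + (2*exp(-4*I*pi/5) + 2*exp(4*I*pi/5) + 2*exp(2*I*pi/5)) + (2*exp(-2*I*pi/5) + 2*exp(-4*I*pi/5) + 2*exp(2*I*pi/5))] = 0/5 = 0
  <chi_rho, chi_2> = (1/5)[1*(6)*conj(1) + 1*(2 + 2*exp(-4*I*pi/5) + 2*exp(4*I*pi/5))*conj(exp(4*I*pi/5)) + 1*(2 + 2*exp(-2*I*pi/5) + 2*exp(2*I*pi/5))*conj(exp(-2*I*pi/5)) + 1*(2 + 2*exp(-2*I*pi/5) + 2*exp(2*I*pi/5))*conj(exp(2*I*pi/5)) + 1*(2 + 2*exp(-4*I*pi/5) + 2*exp(4*I*pi/5))*conj(exp(-4*I*pi/5))]
      = (1/5)[(6) + (2 + 2*exp(-4*I*pi/5) + 2*exp(2*I*pi/5)) + (2 + 2*exp(4*I*pi/5) + 2*exp(2*I*pi/5)) + (2 + 2*exp(-2*I*pi/5) + 2*exp(-4*I*pi/5)) + (2 + 2*exp(-2*I*pi/5) + 2*exp(4*I*pi/5))] = 10/5 = 2
  <chi_rho, chi_3> = (1/5)[1*(6)*conj(1) + 1*(2 + 2*exp(-4*I*pi/5) + 2*exp(4*I*pi/5))*conj(exp(-4*I*pi/5)) + 1*(2 + 2*exp(-2*I*pi/5) + 2*exp(2*I*pi/5))*conj(exp(2*I*pi/5)) + 1*(2 + 2*exp(-2*I*pi/5) + 2*exp(2*I*pi/5))*conj(exp(-2*I*pi/5)) + 1*(2 + 2*exp(-4*I*pi/5) + 2*exp(4*I*pi/5))*conj(exp(4*I*pi/5))]
      = (1/5)[(6) + (2 + 2*exp(-2*I*pi/5) + 2*exp(4*I*pi/5)) + (2 + 2*exp(-2*I*pi/5) + 2*exp(-4*I*pi/5)) + (2 + 2*exp(4*I*pi/5) + 2*exp(2*I*pi/5)) + (2 + 2*exp(-4*I*pi/5) + 2*exp(2*I*pi/5))] = 10/5 = 2
  <chi_rho, chi_4> = (1/5)[1*(6)*conj(1) + 1*(2 + 2*exp(-4*I*pi/5) + 2*exp(4*I*pi/5))*conj(exp(-2*I*pi/5)) + 1*(2 + 2*exp(-2*I*pi/5) + 2*exp(2*I*pi/5))*conj(exp(-4*I*pi/5)) + 1*(2 + 2*exp(-2*I*pi/5) + 2*exp(2*I*pi/5))*conj(exp(4*I*pi/5)) + 1*(2 + 2*exp(-4*I*pi/5) + 2*exp(4*I*pi/5))*conj(exp(2*I*pi/5))]
      = (1/5)[(6) + (2*exp(-2*I*pi/5) + 2*exp(-4*I*pi/5) + 2*exp(2*I*pi/5)) + (2*exp(-4*I*pi/5) + 2*exp(4*I*pi/5) + 2*exp(2*I*pi/5)) + (2*exp(-2*I*pi/5) + 2*exp(-4*I*pi/5) + 2*exp(4*I*pi/5)) + (2*exp(-2*I*pi/5) + 2*exp(4*I*pi/5) + 2*exp(2*I*pi/5))] = 0/5 = 0
(Exp terms are combined using exp(i*s)*conj(exp(i*t)) = exp(i*(s-t)), and sums of them are collapsed using the identity that for every m > 1 the m distinct m-th roots of unity sum to 0, e.g. 1 + exp(2*I*pi/3) + exp(-2*I*pi/3) = 0.)
Dimension check: dim(rho) = sum (mult * dim) = 2*1 + 0*1 + 2*1 + 2*1 + 0*1 = 6 = chi_rho(e) = 6.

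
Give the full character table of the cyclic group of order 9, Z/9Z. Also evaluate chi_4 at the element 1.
Character table of Z/9Z (irreps indexed chi_0,...,chi_8 with chi_k(m) = zeta_9^(k*m), zeta_9 = exp(2*pi*i/9)):
  irrep \ class  {0} (size 1)  {1} (size 1)    {2} (size 1)    {3} (size 1)    {4} (size 1)    {5} (size 1)    {6} (size 1)    {7} (size 1)    {8} (size 1)  
  chi_0          1             1               1               1               1               1               1               1               1             
  chi_1          1             exp(2*I*pi/9)   exp(4*I*pi/9)   exp(2*I*pi/3)   exp(8*I*pi/9)   exp(-8*I*pi/9)  exp(-2*I*pi/3)  exp(-4*I*pi/9)  exp(-2*I*pi/9)
  chi_2          1             exp(4*I*pi/9)   exp(8*I*pi/9)   exp(-2*I*pi/3)  exp(-2*I*pi/9)  exp(2*I*pi/9)   exp(2*I*pi/3)   exp(-8*I*pi/9)  exp(-4*I*pi/9)
  chi_3          1             exp(2*I*pi/3)   exp(-2*I*pi/3)  1               exp(2*I*pi/3)   exp(-2*I*pi/3)  1               exp(2*I*pi/3)   exp(-2*I*pi/3)
  chi_4          1             exp(8*I*pi/9)   exp(-2*I*pi/9)  exp(2*I*pi/3)   exp(-4*I*pi/9)  exp(4*I*pi/9)   exp(-2*I*pi/3)  exp(2*I*pi/9)   exp(-8*I*pi/9)
  chi_5          1             exp(-8*I*pi/9)  exp(2*I*pi/9)   exp(-2*I*pi/3)  exp(4*I*pi/9)   exp(-4*I*pi/9)  exp(2*I*pi/3)   exp(-2*I*pi/9)  exp(8*I*pi/9) 
  chi_6          1             exp(-2*I*pi/3)  exp(2*I*pi/3)   1               exp(-2*I*pi/3)  exp(2*I*pi/3)   1               exp(-2*I*pi/3)  exp(2*I*pi/3) 
  chi_7          1             exp(-4*I*pi/9)  exp(-8*I*pi/9)  exp(2*I*pi/3)   exp(2*I*pi/9)   exp(-2*I*pi/9)  exp(-2*I*pi/3)  exp(8*I*pi/9)   exp(4*I*pi/9) 
  chi_8          1             exp(-2*I*pi/9)  exp(-4*I*pi/9)  exp(-2*I*pi/3)  exp(-8*I*pi/9)  exp(8*I*pi/9)   exp(2*I*pi/3)   exp(4*I*pi/9)   exp(2*I*pi/9) 

Spot check: chi_4(1) = zeta_9^(4*1) = zeta_9^4 = exp(8*I*pi/9).

Working: Z/9Z is abelian, so all 9 irreducible complex representations are 1-dimensional. They are given by chi_k(m) = zeta_9^(k*m) for k = 0,...,8. Row orthogonality: sum_m chi_k(m) conj(chi_l(m)) = 9 * [k = l].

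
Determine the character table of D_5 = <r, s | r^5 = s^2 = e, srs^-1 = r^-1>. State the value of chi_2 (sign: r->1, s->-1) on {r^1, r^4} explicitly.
Conjugacy classes: {e} of size 1, {r^1, r^4} of size 2, {r^2, r^3} of size 2, {s, sr, ..., sr^4} of size 5.
Character table:
  irrep \ class              {e} (size 1)  {r^1, r^4} (size 2)  {r^2, r^3} (size 2)  {s, sr, ..., sr^4} (size 5)
  chi_1 (triv)               1             1                    1                    1                          
  chi_2 (sign: r->1, s->-1)  1             1                    1                    -1                         
  chi_3 (2d, j=1)            2             -1/2 + sqrt(5)/2     -sqrt(5)/2 - 1/2     0                          
  chi_4 (2d, j=2)            2             -sqrt(5)/2 - 1/2     -1/2 + sqrt(5)/2     0                          

Spot check: chi_2 (sign: r->1, s->-1) on {r^1, r^4} = 1.

Proof sketch: D_5 has order 2*5 = 10 with 4 conjugacy classes, hence 4 irreducibles. Sum of squared dims 1 + 1 + 4 + 4 = 10 = |G|. Linear characters come from the abelianisation; the 2-dimensional irreps have character r^k -> 2*cos(2*pi*j*k/5), reflections -> 0.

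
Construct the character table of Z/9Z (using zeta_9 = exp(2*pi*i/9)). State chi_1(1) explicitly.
Character table of Z/9Z (irreps indexed chi_0,...,chi_8 with chi_k(m) = zeta_9^(k*m), zeta_9 = exp(2*pi*i/9)):
  irrep \ class  {0} (size 1)  {1} (size 1)    {2} (size 1)    {3} (size 1)    {4} (size 1)    {5} (size 1)    {6} (size 1)    {7} (size 1)    {8} (size 1)  
  chi_0          1             1               1               1               1               1               1               1               1             
  chi_1          1             exp(2*I*pi/9)   exp(4*I*pi/9)   exp(2*I*pi/3)   exp(8*I*pi/9)   exp(-8*I*pi/9)  exp(-2*I*pi/3)  exp(-4*I*pi/9)  exp(-2*I*pi/9)
  chi_2          1             exp(4*I*pi/9)   exp(8*I*pi/9)   exp(-2*I*pi/3)  exp(-2*I*pi/9)  exp(2*I*pi/9)   exp(2*I*pi/3)   exp(-8*I*pi/9)  exp(-4*I*pi/9)
  chi_3          1             exp(2*I*pi/3)   exp(-2*I*pi/3)  1               exp(2*I*pi/3)   exp(-2*I*pi/3)  1               exp(2*I*pi/3)   exp(-2*I*pi/3)
  chi_4          1             exp(8*I*pi/9)   exp(-2*I*pi/9)  exp(2*I*pi/3)   exp(-4*I*pi/9)  exp(4*I*pi/9)   exp(-2*I*pi/3)  exp(2*I*pi/9)   exp(-8*I*pi/9)
  chi_5          1             exp(-8*I*pi/9)  exp(2*I*pi/9)   exp(-2*I*pi/3)  exp(4*I*pi/9)   exp(-4*I*pi/9)  exp(2*I*pi/3)   exp(-2*I*pi/9)  exp(8*I*pi/9) 
  chi_6          1             exp(-2*I*pi/3)  exp(2*I*pi/3)   1               exp(-2*I*pi/3)  exp(2*I*pi/3)   1               exp(-2*I*pi/3)  exp(2*I*pi/3) 
  chi_7          1             exp(-4*I*pi/9)  exp(-8*I*pi/9)  exp(2*I*pi/3)   exp(2*I*pi/9)   exp(-2*I*pi/9)  exp(-2*I*pi/3)  exp(8*I*pi/9)   exp(4*I*pi/9) 
  chi_8          1             exp(-2*I*pi/9)  exp(-4*I*pi/9)  exp(-2*I*pi/3)  exp(-8*I*pi/9)  exp(8*I*pi/9)   exp(2*I*pi/3)   exp(4*I*pi/9)   exp(2*I*pi/9) 

Spot check: chi_1(1) = zeta_9^(1*1) = zeta_9^1 = exp(2*I*pi/9).

Solution. Z/9Z is abelian, so all 9 irreducible complex representations are 1-dimensional. They are given by chi_k(m) = zeta_9^(k*m) for k = 0,...,8. Row orthogonality: sum_m chi_k(m) conj(chi_l(m)) = 9 * [k = l].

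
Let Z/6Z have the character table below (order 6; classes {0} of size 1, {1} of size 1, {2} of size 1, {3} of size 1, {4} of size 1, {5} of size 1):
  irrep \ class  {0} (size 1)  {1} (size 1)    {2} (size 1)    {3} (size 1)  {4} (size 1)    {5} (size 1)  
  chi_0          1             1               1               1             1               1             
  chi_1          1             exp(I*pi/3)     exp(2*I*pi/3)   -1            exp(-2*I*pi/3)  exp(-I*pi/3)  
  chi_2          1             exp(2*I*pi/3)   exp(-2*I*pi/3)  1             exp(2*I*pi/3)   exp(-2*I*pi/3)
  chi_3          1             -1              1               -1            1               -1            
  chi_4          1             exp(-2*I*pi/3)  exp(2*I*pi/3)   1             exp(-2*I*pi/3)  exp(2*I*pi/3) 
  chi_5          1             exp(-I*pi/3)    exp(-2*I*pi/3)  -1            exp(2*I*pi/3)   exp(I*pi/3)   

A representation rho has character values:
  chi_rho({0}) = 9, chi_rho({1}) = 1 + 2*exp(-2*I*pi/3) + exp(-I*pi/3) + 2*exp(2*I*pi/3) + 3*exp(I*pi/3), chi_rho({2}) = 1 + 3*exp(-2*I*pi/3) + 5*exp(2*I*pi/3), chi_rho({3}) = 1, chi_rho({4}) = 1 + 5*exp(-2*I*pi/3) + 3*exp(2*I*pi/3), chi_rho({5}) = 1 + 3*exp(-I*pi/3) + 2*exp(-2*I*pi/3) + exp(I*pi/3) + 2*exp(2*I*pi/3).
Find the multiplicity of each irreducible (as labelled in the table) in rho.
Multiplicities: chi_0: 1, chi_1: 3, chi_2: 2, chi_3: 0, chi_4: 2, chi_5: 1.

Use <chi_rho, chi> = (1/|G|) sum_C |C| * chi_rho(C) * conj(chi(C)) with |G| = 6 for each irreducible chi in the table:
  <chi_rho, chi_0> = (1/6)[1*(9)*conj(1) + 1*(1 + 2*exp(-2*I*pi/3) + exp(-I*pi/3) + 2*exp(2*I*pi/3) + 3*exp(I*pi/3))*conj(1) + 1*(1 + 3*exp(-2*I*pi/3) + 5*exp(2*I*pi/3))*conj(1) + 1*(1)*conj(1) + 1*(1 + 5*exp(-2*I*pi/3) + 3*exp(2*I*pi/3))*conj(1) + 1*(1 + 3*exp(-I*pi/3) + 2*exp(-2*I*pi/3) + exp(I*pi/3) + 2*exp(2*I*pi/3))*conj(1)]
      = (1/6)[(9) + (1 + 2*exp(-2*I*pi/3) + exp(-I*pi/3) + 2*exp(2*I*pi/3) + 3*exp(I*pi/3)) + (1 + 3*exp(-2*I*pi/3) + 5*exp(2*I*pi/3)) + (1) + (1 + 5*exp(-2*I*pi/3) + 3*exp(2*I*pi/3)) + (1 + 3*exp(-I*pi/3) + 2*exp(-2*I*pi/3) + exp(I*pi/3) + 2*exp(2*I*pi/3))] = 6/6 = 1
  <chi_rho, chi_1> = (1/6)[1*(9)*conj(1) + 1*(1 + 2*exp(-2*I*pi/3) + exp(-I*pi/3) + 2*exp(2*I*pi/3) + 3*exp(I*pi/3))*conj(exp(I*pi/3)) + 1*(1 + 3*exp(-2*I*pi/3) + 5*exp(2*I*pi/3))*conj(exp(2*I*pi/3)) + 1*(1)*conj(-1) + 1*(1 + 5*exp(-2*I*pi/3) + 3*exp(2*I*pi/3))*conj(exp(-2*I*pi/3)) + 1*(1 + 3*exp(-I*pi/3) + 2*exp(-2*I*pi/3) + exp(I*pi/3) + 2*exp(2*I*pi/3))*conj(exp(-I*pi/3))]
      = (1/6)[(9) + (2) + (5 + exp(-2*I*pi/3) + 3*exp(2*I*pi/3)) + (-1) + (5 + 3*exp(-2*I*pi/3) + exp(2*I*pi/3)) + (2)] = 18/6 = 3
  <chi_rho, chi_2> = (1/6)[1*(9)*conj(1) + 1*(1 + 2*exp(-2*I*pi/3) + exp(-I*pi/3) + 2*exp(2*I*pi/3) + 3*exp(I*pi/3))*conj(exp(2*I*pi/3)) + 1*(1 + 3*exp(-2*I*pi/3) + 5*exp(2*I*pi/3))*conj(exp(-2*I*pi/3)) + 1*(1)*conj(1) + 1*(1 + 5*exp(-2*I*pi/3) + 3*exp(2*I*pi/3))*conj(exp(2*I*pi/3)) + 1*(1 + 3*exp(-I*pi/3) + 2*exp(-2*I*pi/3) + exp(I*pi/3) + 2*exp(2*I*pi/3))*conj(exp(-2*I*pi/3))]
      = (1/6)[(9) + (1 + 3*exp(-I*pi/3) + exp(-2*I*pi/3) + 2*exp(2*I*pi/3)) + (3 + 5*exp(-2*I*pi/3) + exp(2*I*pi/3)) + (1) + (3 + exp(-2*I*pi/3) + 5*exp(2*I*pi/3)) + (1 + 2*exp(-2*I*pi/3) + exp(2*I*pi/3) + 3*exp(I*pi/3))] = 12/6 = 2
  <chi_rho, chi_3> = (1/6)[1*(9)*conj(1) + 1*(1 + 2*exp(-2*I*pi/3) + exp(-I*pi/3) + 2*exp(2*I*pi/3) + 3*exp(I*pi/3))*conj(-1) + 1*(1 + 3*exp(-2*I*pi/3) + 5*exp(2*I*pi/3))*conj(1) + 1*(1)*conj(-1) + 1*(1 + 5*exp(-2*I*pi/3) + 3*exp(2*I*pi/3))*conj(1) + 1*(1 + 3*exp(-I*pi/3) + 2*exp(-2*I*pi/3) + exp(I*pi/3) + 2*exp(2*I*pi/3))*conj(-1)]
      = (1/6)[(9) + (-1 - 3*exp(I*pi/3) - 2*exp(2*I*pi/3) - exp(-I*pi/3) - 2*exp(-2*I*pi/3)) + (1 + 3*exp(-2*I*pi/3) + 5*exp(2*I*pi/3)) + (-1) + (1 + 5*exp(-2*I*pi/3) + 3*exp(2*I*pi/3)) + (-1 - 2*exp(2*I*pi/3) - exp(I*pi/3) - 2*exp(-2*I*pi/3) - 3*exp(-I*pi/3))] = 0/6 = 0
  <chi_rho, chi_4> = (1/6)[1*(9)*conj(1) + 1*(1 + 2*exp(-2*I*pi/3) + exp(-I*pi/3) + 2*exp(2*I*pi/3) + 3*exp(I*pi/3))*conj(exp(-2*I*pi/3)) + 1*(1 + 3*exp(-2*I*pi/3) + 5*exp(2*I*pi/3))*conj(exp(2*I*pi/3)) + 1*(1)*conj(1) + 1*(1 + 5*exp(-2*I*pi/3) + 3*exp(2*I*pi/3))*conj(exp(-2*I*pi/3)) + 1*(1 + 3*exp(-I*pi/3) + 2*exp(-2*I*pi/3) + exp(I*pi/3) + 2*exp(2*I*pi/3))*conj(exp(2*I*pi/3))]
      = (1/6)[(9) + (-2) + (5 + exp(-2*I*pi/3) + 3*exp(2*I*pi/3)) + (1) + (5 + 3*exp(-2*I*pi/3) + exp(2*I*pi/3)) + (-2)] = 12/6 = 2
  <chi_rho, chi_5> = (1/6)[1*(9)*conj(1) + 1*(1 + 2*exp(-2*I*pi/3) + exp(-I*pi/3) + 2*exp(2*I*pi/3) + 3*exp(I*pi/3))*conj(exp(-I*pi/3)) + 1*(1 + 3*exp(-2*I*pi/3) + 5*exp(2*I*pi/3))*conj(exp(-2*I*pi/3)) + 1*(1)*conj(-1) + 1*(1 + 5*exp(-2*I*pi/3) + 3*exp(2*I*pi/3))*conj(exp(2*I*pi/3)) + 1*(1 + 3*exp(-I*pi/3) + 2*exp(-2*I*pi/3) + exp(I*pi/3) + 2*exp(2*I*pi/3))*conj(exp(I*pi/3))]
      = (1/6)[(9) + (-1 + 2*exp(-I*pi/3) + exp(I*pi/3) + 3*exp(2*I*pi/3)) + (3 + 5*exp(-2*I*pi/3) + exp(2*I*pi/3)) + (-1) + (3 + exp(-2*I*pi/3) + 5*exp(2*I*pi/3)) + (-1 + 3*exp(-2*I*pi/3) + exp(-I*pi/3) + 2*exp(I*pi/3))] = 6/6 = 1
(Exp terms are combined using exp(i*s)*conj(exp(i*t)) = exp(i*(s-t)), and sums of them are collapsed using the identity that for every m > 1 the m distinct m-th roots of unity sum to 0, e.g. 1 + exp(2*I*pi/3) + exp(-2*I*pi/3) = 0.)
Dimension check: dim(rho) = sum (mult * dim) = 1*1 + 3*1 + 2*1 + 0*1 + 2*1 + 1*1 = 9 = chi_rho(e) = 9.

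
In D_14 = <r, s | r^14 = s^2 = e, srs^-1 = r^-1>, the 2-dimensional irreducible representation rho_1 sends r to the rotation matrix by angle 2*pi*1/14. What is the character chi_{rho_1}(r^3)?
chi_{rho_1}(r^3) = 2*cos(2*pi*1*3/14) = 2*cos(3*pi/7)

Argument: rho_1(r^3) is rotation by angle 2*pi*1*3/14, whose trace is 2*cos(2*pi*1*3/14) = 2*cos(3*pi/7).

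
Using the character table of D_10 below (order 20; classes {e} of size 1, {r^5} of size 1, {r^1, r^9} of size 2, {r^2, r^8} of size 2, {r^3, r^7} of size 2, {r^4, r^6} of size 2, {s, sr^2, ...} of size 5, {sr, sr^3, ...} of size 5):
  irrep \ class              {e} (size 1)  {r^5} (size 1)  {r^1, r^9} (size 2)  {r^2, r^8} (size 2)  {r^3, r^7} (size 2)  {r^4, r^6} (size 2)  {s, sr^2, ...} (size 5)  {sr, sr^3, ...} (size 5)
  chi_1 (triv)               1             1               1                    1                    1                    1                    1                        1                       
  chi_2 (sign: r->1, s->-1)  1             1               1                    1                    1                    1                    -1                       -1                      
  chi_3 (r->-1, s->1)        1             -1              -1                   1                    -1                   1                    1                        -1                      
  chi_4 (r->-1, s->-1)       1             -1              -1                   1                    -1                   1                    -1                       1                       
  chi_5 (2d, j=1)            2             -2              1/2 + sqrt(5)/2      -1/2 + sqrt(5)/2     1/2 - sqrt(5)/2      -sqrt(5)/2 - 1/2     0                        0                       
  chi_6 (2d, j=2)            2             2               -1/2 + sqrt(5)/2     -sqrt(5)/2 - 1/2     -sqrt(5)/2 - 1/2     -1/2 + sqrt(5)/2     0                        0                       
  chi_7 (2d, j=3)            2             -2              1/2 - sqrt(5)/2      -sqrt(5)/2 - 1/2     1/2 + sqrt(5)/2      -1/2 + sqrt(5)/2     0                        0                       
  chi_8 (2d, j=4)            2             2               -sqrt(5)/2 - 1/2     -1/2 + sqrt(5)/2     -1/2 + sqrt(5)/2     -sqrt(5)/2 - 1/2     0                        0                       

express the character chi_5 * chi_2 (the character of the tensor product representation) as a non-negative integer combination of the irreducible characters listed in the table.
chi_5 tensor chi_2 = chi_5 (all other irreducibles have multiplicity 0).

Proof sketch: The character of a tensor product is the pointwise product (chi_5 * chi_2)(C) = chi_5(C) * chi_2(C):
  {e}: (2)*(1), {r^5}: (-2)*(1), {r^1, r^9}: (1/2 + sqrt(5)/2)*(1), {r^2, r^8}: (-1/2 + sqrt(5)/2)*(1), {r^3, r^7}: (1/2 - sqrt(5)/2)*(1), {r^4, r^6}: (-sqrt(5)/2 - 1/2)*(1), {s, sr^2, ...}: (0)*(-1), {sr, sr^3, ...}: (0)*(-1)
so (chi_5 * chi_2) takes values
  {e} -> 2, {r^5} -> -2, {r^1, r^9} -> 1/2 + sqrt(5)/2, {r^2, r^8} -> -1/2 + sqrt(5)/2, {r^3, r^7} -> 1/2 - sqrt(5)/2, {r^4, r^6} -> -sqrt(5)/2 - 1/2, {s, sr^2, ...} -> 0, {sr, sr^3, ...} -> 0.
Now take the inner product of this character with each irreducible chi from the table, <chi_5*chi_2, chi> = (1/20) sum_C |C| (chi_5*chi_2)(C) conj(chi(C)):
  <chi_5*chi_2, chi_1> = (1/20)[1*(2)*conj(1) + 1*(-2)*conj(1) + 2*(1/2 + sqrt(5)/2)*conj(1) + 2*(-1/2 + sqrt(5)/2)*conj(1) + 2*(1/2 - sqrt(5)/2)*conj(1) + 2*(-sqrt(5)/2 - 1/2)*conj(1) + 5*(0)*conj(1) + 5*(0)*conj(1)]
      = (1/20)[(2) + (-2) + (1 + sqrt(5)) + (-1 + sqrt(5)) + (1 - sqrt(5)) + (-sqrt(5) - 1) + (0) + (0)] = 0/20 = 0
  <chi_5*chi_2, chi_2> = (1/20)[1*(2)*conj(1) + 1*(-2)*conj(1) + 2*(1/2 + sqrt(5)/2)*conj(1) + 2*(-1/2 + sqrt(5)/2)*conj(1) + 2*(1/2 - sqrt(5)/2)*conj(1) + 2*(-sqrt(5)/2 - 1/2)*conj(1) + 5*(0)*conj(-1) + 5*(0)*conj(-1)]
      = (1/20)[(2) + (-2) + (1 + sqrt(5)) + (-1 + sqrt(5)) + (1 - sqrt(5)) + (-sqrt(5) - 1) + (0) + (0)] = 0/20 = 0
  <chi_5*chi_2, chi_3> = (1/20)[1*(2)*conj(1) + 1*(-2)*conj(-1) + 2*(1/2 + sqrt(5)/2)*conj(-1) + 2*(-1/2 + sqrt(5)/2)*conj(1) + 2*(1/2 - sqrt(5)/2)*conj(-1) + 2*(-sqrt(5)/2 - 1/2)*conj(1) + 5*(0)*conj(1) + 5*(0)*conj(-1)]
      = (1/20)[(2) + (2) + (-sqrt(5) - 1) + (-1 + sqrt(5)) + (-1 + sqrt(5)) + (-sqrt(5) - 1) + (0) + (0)] = 0/20 = 0
  <chi_5*chi_2, chi_4> = (1/20)[1*(2)*conj(1) + 1*(-2)*conj(-1) + 2*(1/2 + sqrt(5)/2)*conj(-1) + 2*(-1/2 + sqrt(5)/2)*conj(1) + 2*(1/2 - sqrt(5)/2)*conj(-1) + 2*(-sqrt(5)/2 - 1/2)*conj(1) + 5*(0)*conj(-1) + 5*(0)*conj(1)]
      = (1/20)[(2) + (2) + (-sqrt(5) - 1) + (-1 + sqrt(5)) + (-1 + sqrt(5)) + (-sqrt(5) - 1) + (0) + (0)] = 0/20 = 0
  <chi_5*chi_2, chi_5> = (1/20)[1*(2)*conj(2) + 1*(-2)*conj(-2) + 2*(1/2 + sqrt(5)/2)*conj(1/2 + sqrt(5)/2) + 2*(-1/2 + sqrt(5)/2)*conj(-1/2 + sqrt(5)/2) + 2*(1/2 - sqrt(5)/2)*conj(1/2 - sqrt(5)/2) + 2*(-sqrt(5)/2 - 1/2)*conj(-sqrt(5)/2 - 1/2) + 5*(0)*conj(0) + 5*(0)*conj(0)]
      = (1/20)[(4) + (4) + (sqrt(5) + 3) + (3 - sqrt(5)) + (3 - sqrt(5)) + (sqrt(5) + 3) + (0) + (0)] = 20/20 = 1
  <chi_5*chi_2, chi_6> = (1/20)[1*(2)*conj(2) + 1*(-2)*conj(2) + 2*(1/2 + sqrt(5)/2)*conj(-1/2 + sqrt(5)/2) + 2*(-1/2 + sqrt(5)/2)*conj(-sqrt(5)/2 - 1/2) + 2*(1/2 - sqrt(5)/2)*conj(-sqrt(5)/2 - 1/2) + 2*(-sqrt(5)/2 - 1/2)*conj(-1/2 + sqrt(5)/2) + 5*(0)*conj(0) + 5*(0)*conj(0)]
      = (1/20)[(4) + (-4) + (2) + (-2) + (2) + (-2) + (0) + (0)] = 0/20 = 0
  <chi_5*chi_2, chi_7> = (1/20)[1*(2)*conj(2) + 1*(-2)*conj(-2) + 2*(1/2 + sqrt(5)/2)*conj(1/2 - sqrt(5)/2) + 2*(-1/2 + sqrt(5)/2)*conj(-sqrt(5)/2 - 1/2) + 2*(1/2 - sqrt(5)/2)*conj(1/2 + sqrt(5)/2) + 2*(-sqrt(5)/2 - 1/2)*conj(-1/2 + sqrt(5)/2) + 5*(0)*conj(0) + 5*(0)*conj(0)]
      = (1/20)[(4) + (4) + (-2) + (-2) + (-2) + (-2) + (0) + (0)] = 0/20 = 0
  <chi_5*chi_2, chi_8> = (1/20)[1*(2)*conj(2) + 1*(-2)*conj(2) + 2*(1/2 + sqrt(5)/2)*conj(-sqrt(5)/2 - 1/2) + 2*(-1/2 + sqrt(5)/2)*conj(-1/2 + sqrt(5)/2) + 2*(1/2 - sqrt(5)/2)*conj(-1/2 + sqrt(5)/2) + 2*(-sqrt(5)/2 - 1/2)*conj(-sqrt(5)/2 - 1/2) + 5*(0)*conj(0) + 5*(0)*conj(0)]
      = (1/20)[(4) + (-4) + (-3 - sqrt(5)) + (3 - sqrt(5)) + (-3 + sqrt(5)) + (sqrt(5) + 3) + (0) + (0)] = 0/20 = 0
Hence the multiplicities are chi_5: 1. Dimension check: dim(chi_5)*dim(chi_2) = 2*1 = 2 and sum (mult * dim) = 1*2 = 2.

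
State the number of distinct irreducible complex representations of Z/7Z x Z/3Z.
21

Solution. The number of irreducible complex representations of a finite group equals its number of conjugacy classes. Z/7Z x Z/3Z is abelian of order 21, so every element is its own conjugacy class: 21 classes, so Z/7Z x Z/3Z (order 21) has exactly 21 irreducible complex representations.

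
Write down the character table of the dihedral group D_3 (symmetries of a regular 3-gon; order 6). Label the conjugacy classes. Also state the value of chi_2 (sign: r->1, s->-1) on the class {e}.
Conjugacy classes: {e} of size 1, {r^1, r^2} of size 2, {s, sr, ..., sr^2} of size 3.
Character table:
  irrep \ class              {e} (size 1)  {r^1, r^2} (size 2)  {s, sr, ..., sr^2} (size 3)
  chi_1 (triv)               1             1                    1                          
  chi_2 (sign: r->1, s->-1)  1             1                    -1                         
  chi_3 (2d, j=1)            2             -1                   0                          

Spot check: chi_2 (sign: r->1, s->-1) on {e} = 1.

D_3 has order 2*3 = 6 with 3 conjugacy classes, hence 3 irreducibles. Sum of squared dims 1 + 1 + 4 = 6 = |G|. Linear characters come from the abelianisation; the 2-dimensional irreps have character r^k -> 2*cos(2*pi*j*k/3), reflections -> 0.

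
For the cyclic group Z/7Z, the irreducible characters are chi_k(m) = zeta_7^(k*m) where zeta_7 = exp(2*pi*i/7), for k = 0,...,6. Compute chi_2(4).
chi_2(4) = zeta_7^8 = exp(2*I*pi/7)

Argument: chi_2(4) = zeta_7^(2*4) = zeta_7^8. Since zeta_7^7 = 1, this equals zeta_7^1 = exp(2*pi*i*1/7) = exp(2*I*pi/7).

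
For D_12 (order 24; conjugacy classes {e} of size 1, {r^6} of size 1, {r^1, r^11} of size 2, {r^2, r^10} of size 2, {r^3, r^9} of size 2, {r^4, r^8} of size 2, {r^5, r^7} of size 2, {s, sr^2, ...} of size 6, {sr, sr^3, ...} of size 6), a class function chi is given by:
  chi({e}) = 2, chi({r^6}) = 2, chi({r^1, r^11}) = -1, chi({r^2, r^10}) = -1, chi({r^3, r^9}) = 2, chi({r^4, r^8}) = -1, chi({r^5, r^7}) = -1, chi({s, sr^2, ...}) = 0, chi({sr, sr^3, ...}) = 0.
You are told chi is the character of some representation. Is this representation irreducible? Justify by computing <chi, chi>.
Irreducible: <chi, chi> = 1.

Reasoning: <chi, chi> = (1/|G|) sum_C |C| * |chi(C)|^2 = (1/24)[1*|2|^2 + 1*|2|^2 + 2*|-1|^2 + 2*|-1|^2 + 2*|2|^2 + 2*|-1|^2 + 2*|-1|^2 + 6*|0|^2 + 6*|0|^2]
  = (1/24)[(4) + (4) + (2) + (2) + (8) + (2) + (2) + (0) + (0)] = 24/24 = 1.
A character is irreducible iff <chi, chi> = 1, so this representation is irreducible.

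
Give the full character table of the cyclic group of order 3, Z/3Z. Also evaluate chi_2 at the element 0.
Character table of Z/3Z (irreps indexed chi_0,...,chi_2 with chi_k(m) = zeta_3^(k*m), zeta_3 = exp(2*pi*i/3)):
  irrep \ class  {0} (size 1)  {1} (size 1)    {2} (size 1)  
  chi_0          1             1               1             
  chi_1          1             exp(2*I*pi/3)   exp(-2*I*pi/3)
  chi_2          1             exp(-2*I*pi/3)  exp(2*I*pi/3) 

Spot check: chi_2(0) = zeta_3^(2*0) = zeta_3^0 = 1.

Why: Z/3Z is abelian, so all 3 irreducible complex representations are 1-dimensional. They are given by chi_k(m) = zeta_3^(k*m) for k = 0,...,2. Row orthogonality: sum_m chi_k(m) conj(chi_l(m)) = 3 * [k = l].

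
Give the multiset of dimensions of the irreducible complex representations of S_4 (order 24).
Dimensions: 1, 1, 2, 3, 3

There are 5 irreducibles (= number of conjugacy classes). Their dimensions d_i satisfy sum d_i^2 = |G| = 24: 1 + 1 + 4 + 9 + 9 = 24.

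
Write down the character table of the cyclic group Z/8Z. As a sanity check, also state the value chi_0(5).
Character table of Z/8Z (irreps indexed chi_0,...,chi_7 with chi_k(m) = zeta_8^(k*m), zeta_8 = exp(2*pi*i/8)):
  irrep \ class  {0} (size 1)  {1} (size 1)    {2} (size 1)  {3} (size 1)    {4} (size 1)  {5} (size 1)    {6} (size 1)  {7} (size 1)  
  chi_0          1             1               1             1               1             1               1             1             
  chi_1          1             exp(I*pi/4)     I             exp(3*I*pi/4)   -1            exp(-3*I*pi/4)  -I            exp(-I*pi/4)  
  chi_2          1             I               -1            -I              1             I               -1            -I            
  chi_3          1             exp(3*I*pi/4)   -I            exp(I*pi/4)     -1            exp(-I*pi/4)    I             exp(-3*I*pi/4)
  chi_4          1             -1              1             -1              1             -1              1             -1            
  chi_5          1             exp(-3*I*pi/4)  I             exp(-I*pi/4)    -1            exp(I*pi/4)     -I            exp(3*I*pi/4) 
  chi_6          1             -I              -1            I               1             -I              -1            I             
  chi_7          1             exp(-I*pi/4)    -I            exp(-3*I*pi/4)  -1            exp(3*I*pi/4)   I             exp(I*pi/4)   

Spot check: chi_0(5) = zeta_8^(0*5) = zeta_8^0 = 1.

Solution. Z/8Z is abelian, so all 8 irreducible complex representations are 1-dimensional. They are given by chi_k(m) = zeta_8^(k*m) for k = 0,...,7. Row orthogonality: sum_m chi_k(m) conj(chi_l(m)) = 8 * [k = l].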